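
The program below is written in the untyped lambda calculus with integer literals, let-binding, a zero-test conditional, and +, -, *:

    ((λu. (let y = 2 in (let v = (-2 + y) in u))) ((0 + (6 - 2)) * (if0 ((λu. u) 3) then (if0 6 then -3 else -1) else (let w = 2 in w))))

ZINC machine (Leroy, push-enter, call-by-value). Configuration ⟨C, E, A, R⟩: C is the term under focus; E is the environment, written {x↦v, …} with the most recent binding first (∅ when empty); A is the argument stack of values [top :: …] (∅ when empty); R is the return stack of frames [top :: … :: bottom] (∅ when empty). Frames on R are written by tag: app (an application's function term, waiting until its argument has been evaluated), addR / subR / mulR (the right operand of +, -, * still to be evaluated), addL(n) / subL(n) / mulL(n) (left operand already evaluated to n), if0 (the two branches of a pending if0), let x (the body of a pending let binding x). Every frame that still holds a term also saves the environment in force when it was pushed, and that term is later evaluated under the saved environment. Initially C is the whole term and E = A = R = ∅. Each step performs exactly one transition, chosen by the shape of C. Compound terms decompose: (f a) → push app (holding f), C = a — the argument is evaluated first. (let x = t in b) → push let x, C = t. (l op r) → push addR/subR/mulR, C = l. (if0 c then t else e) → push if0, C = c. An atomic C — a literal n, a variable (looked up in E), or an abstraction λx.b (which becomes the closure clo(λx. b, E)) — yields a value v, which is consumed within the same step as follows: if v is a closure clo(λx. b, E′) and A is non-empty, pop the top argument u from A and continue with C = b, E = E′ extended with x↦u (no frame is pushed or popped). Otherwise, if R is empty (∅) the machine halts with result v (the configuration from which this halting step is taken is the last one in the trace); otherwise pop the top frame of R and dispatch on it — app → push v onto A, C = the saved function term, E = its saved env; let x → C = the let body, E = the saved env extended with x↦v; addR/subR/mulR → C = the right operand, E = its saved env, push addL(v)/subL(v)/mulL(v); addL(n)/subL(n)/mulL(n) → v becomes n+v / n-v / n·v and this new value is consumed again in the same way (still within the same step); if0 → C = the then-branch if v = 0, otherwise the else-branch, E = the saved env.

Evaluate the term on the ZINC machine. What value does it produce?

t=0: ⟨C=((λu. (let y = 2 in (let v = (-2 + y) in u))) ((0 + (6 - 2)) * (if0 ((λu. u) 3) then (if0 6 then -3 else -1) else (let w = 2 in w)))); E=∅; A=∅; R=∅⟩
t=1: ⟨C=((0 + (6 - 2)) * (if0 ((λu. u) 3) then (if0 6 then -3 else -1) else (let w = 2 in w))); E=∅; A=∅; R=[app]⟩
t=2: ⟨C=(0 + (6 - 2)); E=∅; A=∅; R=[mulR :: app]⟩
t=3: ⟨C=0; E=∅; A=∅; R=[addR :: mulR :: app]⟩
t=4: ⟨C=(6 - 2); E=∅; A=∅; R=[addL(0) :: mulR :: app]⟩
t=5: ⟨C=6; E=∅; A=∅; R=[subR :: addL(0) :: mulR :: app]⟩
t=6: ⟨C=2; E=∅; A=∅; R=[subL(6) :: addL(0) :: mulR :: app]⟩
t=7: ⟨C=(if0 ((λu. u) 3) then (if0 6 then -3 else -1) else (let w = 2 in w)); E=∅; A=∅; R=[mulL(4) :: app]⟩
t=8: ⟨C=((λu. u) 3); E=∅; A=∅; R=[if0 :: mulL(4) :: app]⟩
t=9: ⟨C=3; E=∅; A=∅; R=[app :: if0 :: mulL(4) :: app]⟩
t=10: ⟨C=(λu. u); E=∅; A=[3]; R=[if0 :: mulL(4) :: app]⟩
t=11: ⟨C=u; E={u↦3}; A=∅; R=[if0 :: mulL(4) :: app]⟩
t=12: ⟨C=(let w = 2 in w); E=∅; A=∅; R=[mulL(4) :: app]⟩
t=13: ⟨C=2; E=∅; A=∅; R=[let w :: mulL(4) :: app]⟩
t=14: ⟨C=w; E={w↦2}; A=∅; R=[mulL(4) :: app]⟩
t=15: ⟨C=(λu. (let y = 2 in (let v = (-2 + y) in u))); E=∅; A=[8]; R=∅⟩
t=16: ⟨C=(let y = 2 in (let v = (-2 + y) in u)); E={u↦8}; A=∅; R=∅⟩
t=17: ⟨C=2; E={u↦8}; A=∅; R=[let y]⟩
t=18: ⟨C=(let v = (-2 + y) in u); E={y↦2, u↦8}; A=∅; R=∅⟩
t=19: ⟨C=(-2 + y); E={y↦2, u↦8}; A=∅; R=[let v]⟩
t=20: ⟨C=-2; E={y↦2, u↦8}; A=∅; R=[addR :: let v]⟩
t=21: ⟨C=y; E={y↦2, u↦8}; A=∅; R=[addL(-2) :: let v]⟩
t=22: ⟨C=u; E={v↦0, y↦2, u↦8}; A=∅; R=∅⟩
→ final value 8

Answer: 8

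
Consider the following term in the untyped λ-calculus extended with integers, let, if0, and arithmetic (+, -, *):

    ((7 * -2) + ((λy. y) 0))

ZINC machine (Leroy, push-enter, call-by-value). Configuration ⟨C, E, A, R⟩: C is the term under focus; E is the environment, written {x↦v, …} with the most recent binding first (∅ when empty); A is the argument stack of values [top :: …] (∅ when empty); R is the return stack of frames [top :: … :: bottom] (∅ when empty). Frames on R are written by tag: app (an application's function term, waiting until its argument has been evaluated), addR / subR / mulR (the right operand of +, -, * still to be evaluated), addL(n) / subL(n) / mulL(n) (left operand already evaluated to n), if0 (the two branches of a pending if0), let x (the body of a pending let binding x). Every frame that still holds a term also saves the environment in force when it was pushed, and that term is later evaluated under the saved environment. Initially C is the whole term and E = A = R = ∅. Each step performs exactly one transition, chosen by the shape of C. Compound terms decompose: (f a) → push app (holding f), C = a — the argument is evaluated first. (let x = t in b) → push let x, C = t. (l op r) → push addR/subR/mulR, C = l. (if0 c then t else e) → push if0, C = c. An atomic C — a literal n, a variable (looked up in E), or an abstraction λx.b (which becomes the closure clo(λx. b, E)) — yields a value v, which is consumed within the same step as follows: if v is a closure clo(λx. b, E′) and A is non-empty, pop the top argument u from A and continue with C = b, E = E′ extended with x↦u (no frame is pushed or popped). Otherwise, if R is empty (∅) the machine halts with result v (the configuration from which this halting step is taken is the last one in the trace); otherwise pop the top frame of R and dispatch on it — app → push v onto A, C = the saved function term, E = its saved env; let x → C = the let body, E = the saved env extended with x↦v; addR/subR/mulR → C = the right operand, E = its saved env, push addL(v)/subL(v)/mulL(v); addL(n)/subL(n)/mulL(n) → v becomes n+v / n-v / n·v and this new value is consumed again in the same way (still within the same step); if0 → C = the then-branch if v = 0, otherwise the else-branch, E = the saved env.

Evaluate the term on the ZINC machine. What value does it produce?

Answer: -14

Execution trace:
[0] [C=((7 * -2) + ((λy. y) 0)) | E=∅ | A=∅ | R=∅]
[1] [C=(7 * -2) | E=∅ | A=∅ | R=[addR]]
[2] [C=7 | E=∅ | A=∅ | R=[mulR :: addR]]
[3] [C=-2 | E=∅ | A=∅ | R=[mulL(7) :: addR]]
[4] [C=((λy. y) 0) | E=∅ | A=∅ | R=[addL(-14)]]
[5] [C=0 | E=∅ | A=∅ | R=[app :: addL(-14)]]
[6] [C=(λy. y) | E=∅ | A=[0] | R=[addL(-14)]]
[7] [C=y | E={y↦0} | A=∅ | R=[addL(-14)]]
→ final value -14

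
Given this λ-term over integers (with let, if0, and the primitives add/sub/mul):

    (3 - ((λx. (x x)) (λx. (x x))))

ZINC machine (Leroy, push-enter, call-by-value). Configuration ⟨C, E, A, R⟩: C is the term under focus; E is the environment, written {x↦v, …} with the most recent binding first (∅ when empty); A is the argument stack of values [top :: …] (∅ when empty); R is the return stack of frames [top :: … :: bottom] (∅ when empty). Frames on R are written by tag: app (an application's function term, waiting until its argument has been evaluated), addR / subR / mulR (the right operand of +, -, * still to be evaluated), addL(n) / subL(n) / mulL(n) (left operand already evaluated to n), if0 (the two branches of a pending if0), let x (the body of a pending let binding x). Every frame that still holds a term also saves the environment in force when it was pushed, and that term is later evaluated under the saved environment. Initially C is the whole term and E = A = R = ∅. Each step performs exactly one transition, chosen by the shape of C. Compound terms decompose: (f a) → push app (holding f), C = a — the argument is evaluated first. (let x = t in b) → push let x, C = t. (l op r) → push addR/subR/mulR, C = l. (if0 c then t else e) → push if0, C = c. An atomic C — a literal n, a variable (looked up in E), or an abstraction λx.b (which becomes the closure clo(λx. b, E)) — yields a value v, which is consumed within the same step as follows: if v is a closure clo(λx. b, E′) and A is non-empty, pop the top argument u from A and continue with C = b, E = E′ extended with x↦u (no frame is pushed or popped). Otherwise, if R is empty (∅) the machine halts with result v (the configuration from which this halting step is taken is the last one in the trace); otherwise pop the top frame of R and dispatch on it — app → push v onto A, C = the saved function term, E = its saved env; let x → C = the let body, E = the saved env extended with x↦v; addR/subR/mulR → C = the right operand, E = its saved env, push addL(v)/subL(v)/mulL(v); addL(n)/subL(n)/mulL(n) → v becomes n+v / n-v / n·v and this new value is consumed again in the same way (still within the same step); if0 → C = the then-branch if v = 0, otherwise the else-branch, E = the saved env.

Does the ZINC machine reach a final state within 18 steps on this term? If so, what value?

[0] ⟨C=(3 - ((λx. (x x)) (λx. (x x)))); E=∅; A=∅; R=∅⟩
[1] ⟨C=3; E=∅; A=∅; R=[subR]⟩
[2] ⟨C=((λx. (x x)) (λx. (x x))); E=∅; A=∅; R=[subL(3)]⟩
[3] ⟨C=(λx. (x x)); E=∅; A=∅; R=[app :: subL(3)]⟩
[4] ⟨C=(λx. (x x)); E=∅; A=[clo(λx. (x x), ∅)]; R=[subL(3)]⟩
[5] ⟨C=(x x); E={x↦clo(λx. (x x), ∅)}; A=∅; R=[subL(3)]⟩
[6] ⟨C=x; E={x↦clo(λx. (x x), ∅)}; A=∅; R=[app :: subL(3)]⟩
[7] ⟨C=x; E={x↦clo(λx. (x x), ∅)}; A=[clo(λx. (x x), ∅)]; R=[subL(3)]⟩
… configuration repeats with period 3 (steps 5–7 recur indefinitely) …

Answer: DIVERGES (no final state within 18 steps)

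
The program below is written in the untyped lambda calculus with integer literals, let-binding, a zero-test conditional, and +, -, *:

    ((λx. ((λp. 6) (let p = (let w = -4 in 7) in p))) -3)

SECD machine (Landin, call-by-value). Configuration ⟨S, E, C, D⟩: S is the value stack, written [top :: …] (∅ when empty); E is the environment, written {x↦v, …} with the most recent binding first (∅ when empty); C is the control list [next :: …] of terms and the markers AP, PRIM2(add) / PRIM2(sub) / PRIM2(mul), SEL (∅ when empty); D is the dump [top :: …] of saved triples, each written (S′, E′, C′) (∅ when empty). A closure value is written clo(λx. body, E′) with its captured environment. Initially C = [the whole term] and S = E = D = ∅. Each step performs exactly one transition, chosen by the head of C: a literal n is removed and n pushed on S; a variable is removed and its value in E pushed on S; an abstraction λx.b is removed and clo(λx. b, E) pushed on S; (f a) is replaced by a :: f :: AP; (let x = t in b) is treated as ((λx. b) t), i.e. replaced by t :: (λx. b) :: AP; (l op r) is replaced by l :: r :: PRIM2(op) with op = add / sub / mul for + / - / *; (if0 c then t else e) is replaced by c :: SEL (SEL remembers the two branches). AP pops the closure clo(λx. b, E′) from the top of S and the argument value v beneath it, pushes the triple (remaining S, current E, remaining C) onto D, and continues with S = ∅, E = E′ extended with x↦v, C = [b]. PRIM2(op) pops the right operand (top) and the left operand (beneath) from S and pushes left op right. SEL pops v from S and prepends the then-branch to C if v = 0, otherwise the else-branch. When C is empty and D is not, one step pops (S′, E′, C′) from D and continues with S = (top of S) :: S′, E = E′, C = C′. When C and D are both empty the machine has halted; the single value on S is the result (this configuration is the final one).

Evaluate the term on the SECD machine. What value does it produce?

Answer: 6

Execution trace:
t=0: [S=∅ | E=∅ | C=[((λx. ((λp. 6) (let p = (let w = -4 in 7) in p))) -3)] | D=∅]
t=1: [S=∅ | E=∅ | C=[-3 :: (λx. ((λp. 6) (let p = (let w = -4 in 7) in p))) :: AP] | D=∅]
t=2: [S=[-3] | E=∅ | C=[(λx. ((λp. 6) (let p = (let w = -4 in 7) in p))) :: AP] | D=∅]
t=3: [S=[clo(λx. ((λp. 6) (let p = (let w = -4 in 7) in p)), ∅) :: -3] | E=∅ | C=[AP] | D=∅]
t=4: [S=∅ | E={x↦-3} | C=[((λp. 6) (let p = (let w = -4 in 7) in p))] | D=[(∅, ∅, ∅)]]
t=5: [S=∅ | E={x↦-3} | C=[(let p = (let w = -4 in 7) in p) :: (λp. 6) :: AP] | D=[(∅, ∅, ∅)]]
t=6: [S=∅ | E={x↦-3} | C=[(let w = -4 in 7) :: (λp. p) :: AP :: (λp. 6) :: AP] | D=[(∅, ∅, ∅)]]
t=7: [S=∅ | E={x↦-3} | C=[-4 :: (λw. 7) :: AP :: (λp. p) :: AP :: (λp. 6) :: AP] | D=[(∅, ∅, ∅)]]
t=8: [S=[-4] | E={x↦-3} | C=[(λw. 7) :: AP :: (λp. p) :: AP :: (λp. 6) :: AP] | D=[(∅, ∅, ∅)]]
t=9: [S=[clo(λw. 7, {x↦-3}) :: -4] | E={x↦-3} | C=[AP :: (λp. p) :: AP :: (λp. 6) :: AP] | D=[(∅, ∅, ∅)]]
t=10: [S=∅ | E={w↦-4, x↦-3} | C=[7] | D=[(∅, {x↦-3}, [(λp. p) :: AP :: (λp. 6) :: AP]) :: (∅, ∅, ∅)]]
t=11: [S=[7] | E={w↦-4, x↦-3} | C=∅ | D=[(∅, {x↦-3}, [(λp. p) :: AP :: (λp. 6) :: AP]) :: (∅, ∅, ∅)]]
t=12: [S=[7] | E={x↦-3} | C=[(λp. p) :: AP :: (λp. 6) :: AP] | D=[(∅, ∅, ∅)]]
t=13: [S=[clo(λp. p, {x↦-3}) :: 7] | E={x↦-3} | C=[AP :: (λp. 6) :: AP] | D=[(∅, ∅, ∅)]]
t=14: [S=∅ | E={p↦7, x↦-3} | C=[p] | D=[(∅, {x↦-3}, [(λp. 6) :: AP]) :: (∅, ∅, ∅)]]
t=15: [S=[7] | E={p↦7, x↦-3} | C=∅ | D=[(∅, {x↦-3}, [(λp. 6) :: AP]) :: (∅, ∅, ∅)]]
t=16: [S=[7] | E={x↦-3} | C=[(λp. 6) :: AP] | D=[(∅, ∅, ∅)]]
t=17: [S=[clo(λp. 6, {x↦-3}) :: 7] | E={x↦-3} | C=[AP] | D=[(∅, ∅, ∅)]]
t=18: [S=∅ | E={p↦7, x↦-3} | C=[6] | D=[(∅, {x↦-3}, ∅) :: (∅, ∅, ∅)]]
t=19: [S=[6] | E={p↦7, x↦-3} | C=∅ | D=[(∅, {x↦-3}, ∅) :: (∅, ∅, ∅)]]
t=20: [S=[6] | E={x↦-3} | C=∅ | D=[(∅, ∅, ∅)]]
t=21: [S=[6] | E=∅ | C=∅ | D=∅]
→ final value 6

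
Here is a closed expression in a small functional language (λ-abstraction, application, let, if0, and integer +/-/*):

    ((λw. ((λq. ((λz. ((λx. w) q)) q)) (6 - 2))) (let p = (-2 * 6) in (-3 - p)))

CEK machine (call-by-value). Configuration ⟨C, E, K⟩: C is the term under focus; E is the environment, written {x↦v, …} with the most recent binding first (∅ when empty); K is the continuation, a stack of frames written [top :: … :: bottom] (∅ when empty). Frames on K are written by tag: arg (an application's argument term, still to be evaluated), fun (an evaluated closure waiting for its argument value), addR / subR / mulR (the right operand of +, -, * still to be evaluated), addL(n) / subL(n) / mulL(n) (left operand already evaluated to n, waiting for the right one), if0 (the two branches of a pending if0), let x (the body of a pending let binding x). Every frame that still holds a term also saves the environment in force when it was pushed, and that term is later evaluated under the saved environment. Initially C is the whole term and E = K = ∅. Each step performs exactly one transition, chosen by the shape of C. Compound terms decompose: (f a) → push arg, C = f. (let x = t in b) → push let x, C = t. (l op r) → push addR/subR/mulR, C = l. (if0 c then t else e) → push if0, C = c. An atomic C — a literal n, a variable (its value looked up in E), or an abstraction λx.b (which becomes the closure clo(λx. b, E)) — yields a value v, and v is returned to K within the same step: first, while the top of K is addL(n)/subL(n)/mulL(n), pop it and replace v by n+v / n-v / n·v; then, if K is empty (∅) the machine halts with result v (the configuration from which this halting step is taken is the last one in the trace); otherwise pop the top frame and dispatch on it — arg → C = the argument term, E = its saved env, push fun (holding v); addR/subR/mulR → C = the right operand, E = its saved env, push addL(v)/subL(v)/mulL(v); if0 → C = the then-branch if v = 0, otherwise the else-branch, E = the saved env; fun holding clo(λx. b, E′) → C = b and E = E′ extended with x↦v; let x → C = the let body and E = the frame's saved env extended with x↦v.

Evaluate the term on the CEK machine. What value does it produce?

step 0: <C=((λw. ((λq. ((λz. ((λx. w) q)) q)) (6 - 2))) (let p = (-2 * 6) in (-3 - p))), E=∅, K=∅>
step 1: <C=(λw. ((λq. ((λz. ((λx. w) q)) q)) (6 - 2))), E=∅, K=[arg]>
step 2: <C=(let p = (-2 * 6) in (-3 - p)), E=∅, K=[fun]>
step 3: <C=(-2 * 6), E=∅, K=[let p :: fun]>
step 4: <C=-2, E=∅, K=[mulR :: let p :: fun]>
step 5: <C=6, E=∅, K=[mulL(-2) :: let p :: fun]>
step 6: <C=(-3 - p), E={p↦-12}, K=[fun]>
step 7: <C=-3, E={p↦-12}, K=[subR :: fun]>
step 8: <C=p, E={p↦-12}, K=[subL(-3) :: fun]>
step 9: <C=((λq. ((λz. ((λx. w) q)) q)) (6 - 2)), E={w↦9}, K=∅>
step 10: <C=(λq. ((λz. ((λx. w) q)) q)), E={w↦9}, K=[arg]>
step 11: <C=(6 - 2), E={w↦9}, K=[fun]>
step 12: <C=6, E={w↦9}, K=[subR :: fun]>
step 13: <C=2, E={w↦9}, K=[subL(6) :: fun]>
step 14: <C=((λz. ((λx. w) q)) q), E={q↦4, w↦9}, K=∅>
step 15: <C=(λz. ((λx. w) q)), E={q↦4, w↦9}, K=[arg]>
step 16: <C=q, E={q↦4, w↦9}, K=[fun]>
step 17: <C=((λx. w) q), E={z↦4, q↦4, w↦9}, K=∅>
step 18: <C=(λx. w), E={z↦4, q↦4, w↦9}, K=[arg]>
step 19: <C=q, E={z↦4, q↦4, w↦9}, K=[fun]>
step 20: <C=w, E={x↦4, z↦4, q↦4, w↦9}, K=∅>
→ final value 9

Answer: 9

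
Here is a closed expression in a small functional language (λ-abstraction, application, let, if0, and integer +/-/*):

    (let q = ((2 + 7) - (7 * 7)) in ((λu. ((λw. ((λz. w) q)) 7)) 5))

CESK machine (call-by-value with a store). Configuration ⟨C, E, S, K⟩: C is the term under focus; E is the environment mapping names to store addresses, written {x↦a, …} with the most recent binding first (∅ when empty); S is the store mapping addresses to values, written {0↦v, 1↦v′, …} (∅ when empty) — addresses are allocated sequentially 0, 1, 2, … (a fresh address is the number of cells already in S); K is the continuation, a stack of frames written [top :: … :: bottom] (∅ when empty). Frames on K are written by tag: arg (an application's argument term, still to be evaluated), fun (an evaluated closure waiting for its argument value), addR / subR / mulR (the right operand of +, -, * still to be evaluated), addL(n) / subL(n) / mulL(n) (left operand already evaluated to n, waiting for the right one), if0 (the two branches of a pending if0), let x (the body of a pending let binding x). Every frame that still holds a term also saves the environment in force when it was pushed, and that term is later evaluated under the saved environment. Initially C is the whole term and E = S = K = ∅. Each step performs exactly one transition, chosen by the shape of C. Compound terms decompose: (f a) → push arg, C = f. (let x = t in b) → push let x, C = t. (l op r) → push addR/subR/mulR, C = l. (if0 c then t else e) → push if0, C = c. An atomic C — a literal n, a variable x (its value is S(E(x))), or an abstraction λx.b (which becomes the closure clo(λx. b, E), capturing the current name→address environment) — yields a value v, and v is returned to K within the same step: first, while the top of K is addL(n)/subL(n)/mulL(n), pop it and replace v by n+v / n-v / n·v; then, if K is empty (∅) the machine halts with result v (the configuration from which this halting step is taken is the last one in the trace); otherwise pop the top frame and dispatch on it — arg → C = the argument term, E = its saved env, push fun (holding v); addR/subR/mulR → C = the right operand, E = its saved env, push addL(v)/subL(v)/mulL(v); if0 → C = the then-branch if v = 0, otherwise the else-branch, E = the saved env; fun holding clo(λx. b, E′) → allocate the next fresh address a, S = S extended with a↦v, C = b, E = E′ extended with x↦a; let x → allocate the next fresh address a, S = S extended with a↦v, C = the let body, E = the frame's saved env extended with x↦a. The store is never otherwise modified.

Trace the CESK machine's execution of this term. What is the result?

[0] [C=(let q = ((2 + 7) - (7 * 7)) in ((λu. ((λw. ((λz. w) q)) 7)) 5)) | E=∅ | S=∅ | K=∅]
[1] [C=((2 + 7) - (7 * 7)) | E=∅ | S=∅ | K=[let q]]
[2] [C=(2 + 7) | E=∅ | S=∅ | K=[subR :: let q]]
[3] [C=2 | E=∅ | S=∅ | K=[addR :: subR :: let q]]
[4] [C=7 | E=∅ | S=∅ | K=[addL(2) :: subR :: let q]]
[5] [C=(7 * 7) | E=∅ | S=∅ | K=[subL(9) :: let q]]
[6] [C=7 | E=∅ | S=∅ | K=[mulR :: subL(9) :: let q]]
[7] [C=7 | E=∅ | S=∅ | K=[mulL(7) :: subL(9) :: let q]]
[8] [C=((λu. ((λw. ((λz. w) q)) 7)) 5) | E={q↦0} | S={0↦-40} | K=∅]
[9] [C=(λu. ((λw. ((λz. w) q)) 7)) | E={q↦0} | S={0↦-40} | K=[arg]]
[10] [C=5 | E={q↦0} | S={0↦-40} | K=[fun]]
[11] [C=((λw. ((λz. w) q)) 7) | E={u↦1, q↦0} | S={0↦-40, 1↦5} | K=∅]
[12] [C=(λw. ((λz. w) q)) | E={u↦1, q↦0} | S={0↦-40, 1↦5} | K=[arg]]
[13] [C=7 | E={u↦1, q↦0} | S={0↦-40, 1↦5} | K=[fun]]
[14] [C=((λz. w) q) | E={w↦2, u↦1, q↦0} | S={0↦-40, 1↦5, 2↦7} | K=∅]
[15] [C=(λz. w) | E={w↦2, u↦1, q↦0} | S={0↦-40, 1↦5, 2↦7} | K=[arg]]
[16] [C=q | E={w↦2, u↦1, q↦0} | S={0↦-40, 1↦5, 2↦7} | K=[fun]]
[17] [C=w | E={z↦3, w↦2, u↦1, q↦0} | S={0↦-40, 1↦5, 2↦7, 3↦-40} | K=∅]
→ final value 7

Answer: 7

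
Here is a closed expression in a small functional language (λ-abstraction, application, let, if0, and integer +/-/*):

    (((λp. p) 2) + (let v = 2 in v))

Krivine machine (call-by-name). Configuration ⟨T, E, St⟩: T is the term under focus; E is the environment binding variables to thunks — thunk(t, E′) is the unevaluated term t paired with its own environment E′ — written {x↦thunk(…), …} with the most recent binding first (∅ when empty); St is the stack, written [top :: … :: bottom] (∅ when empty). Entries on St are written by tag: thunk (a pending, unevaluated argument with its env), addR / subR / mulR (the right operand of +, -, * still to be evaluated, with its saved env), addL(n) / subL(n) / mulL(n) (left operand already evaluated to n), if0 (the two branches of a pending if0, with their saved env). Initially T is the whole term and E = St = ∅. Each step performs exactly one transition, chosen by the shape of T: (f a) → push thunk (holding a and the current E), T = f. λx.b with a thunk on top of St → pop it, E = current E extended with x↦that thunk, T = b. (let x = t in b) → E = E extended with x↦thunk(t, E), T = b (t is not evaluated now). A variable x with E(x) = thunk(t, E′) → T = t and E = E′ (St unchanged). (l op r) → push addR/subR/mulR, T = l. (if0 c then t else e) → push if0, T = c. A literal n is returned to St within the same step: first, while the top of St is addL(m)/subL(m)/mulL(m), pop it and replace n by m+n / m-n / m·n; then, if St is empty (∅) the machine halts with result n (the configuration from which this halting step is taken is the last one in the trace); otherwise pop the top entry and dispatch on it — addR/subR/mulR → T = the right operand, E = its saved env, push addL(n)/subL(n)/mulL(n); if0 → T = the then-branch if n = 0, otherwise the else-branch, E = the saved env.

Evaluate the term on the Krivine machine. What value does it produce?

0. [T=(((λp. p) 2) + (let v = 2 in v)) | E=∅ | St=∅]
1. [T=((λp. p) 2) | E=∅ | St=[addR]]
2. [T=(λp. p) | E=∅ | St=[thunk :: addR]]
3. [T=p | E={p↦thunk(2, ∅)} | St=[addR]]
4. [T=2 | E=∅ | St=[addR]]
5. [T=(let v = 2 in v) | E=∅ | St=[addL(2)]]
6. [T=v | E={v↦thunk(2, ∅)} | St=[addL(2)]]
7. [T=2 | E=∅ | St=[addL(2)]]
→ final value 4

Answer: 4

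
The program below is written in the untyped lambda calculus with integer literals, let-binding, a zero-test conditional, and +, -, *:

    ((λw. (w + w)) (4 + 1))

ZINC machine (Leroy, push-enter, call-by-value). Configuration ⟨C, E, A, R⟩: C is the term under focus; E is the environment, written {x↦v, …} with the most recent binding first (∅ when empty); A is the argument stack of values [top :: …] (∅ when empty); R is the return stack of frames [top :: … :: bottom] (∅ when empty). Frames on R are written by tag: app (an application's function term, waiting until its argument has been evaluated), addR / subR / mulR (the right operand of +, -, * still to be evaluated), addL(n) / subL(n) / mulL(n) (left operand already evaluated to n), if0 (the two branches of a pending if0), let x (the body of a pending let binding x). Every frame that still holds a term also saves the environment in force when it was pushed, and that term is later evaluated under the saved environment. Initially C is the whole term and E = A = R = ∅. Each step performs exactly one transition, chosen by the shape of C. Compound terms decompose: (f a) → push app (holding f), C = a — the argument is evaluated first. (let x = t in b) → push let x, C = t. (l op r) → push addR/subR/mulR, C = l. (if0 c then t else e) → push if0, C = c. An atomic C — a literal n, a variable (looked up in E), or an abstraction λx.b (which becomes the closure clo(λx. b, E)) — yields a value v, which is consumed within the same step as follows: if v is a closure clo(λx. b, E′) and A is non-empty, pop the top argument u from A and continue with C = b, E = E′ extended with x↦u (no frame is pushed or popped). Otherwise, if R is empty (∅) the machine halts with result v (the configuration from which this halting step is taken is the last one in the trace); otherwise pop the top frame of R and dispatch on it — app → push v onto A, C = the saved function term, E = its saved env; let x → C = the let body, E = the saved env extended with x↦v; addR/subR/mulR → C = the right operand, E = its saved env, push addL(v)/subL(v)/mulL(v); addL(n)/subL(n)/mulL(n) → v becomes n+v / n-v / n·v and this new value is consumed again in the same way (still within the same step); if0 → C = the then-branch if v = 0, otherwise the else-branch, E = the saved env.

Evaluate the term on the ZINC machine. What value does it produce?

Answer: 10

Execution trace:
t=0: ⟨C=((λw. (w + w)) (4 + 1)); E=∅; A=∅; R=∅⟩
t=1: ⟨C=(4 + 1); E=∅; A=∅; R=[app]⟩
t=2: ⟨C=4; E=∅; A=∅; R=[addR :: app]⟩
t=3: ⟨C=1; E=∅; A=∅; R=[addL(4) :: app]⟩
t=4: ⟨C=(λw. (w + w)); E=∅; A=[5]; R=∅⟩
t=5: ⟨C=(w + w); E={w↦5}; A=∅; R=∅⟩
t=6: ⟨C=w; E={w↦5}; A=∅; R=[addR]⟩
t=7: ⟨C=w; E={w↦5}; A=∅; R=[addL(5)]⟩
→ final value 10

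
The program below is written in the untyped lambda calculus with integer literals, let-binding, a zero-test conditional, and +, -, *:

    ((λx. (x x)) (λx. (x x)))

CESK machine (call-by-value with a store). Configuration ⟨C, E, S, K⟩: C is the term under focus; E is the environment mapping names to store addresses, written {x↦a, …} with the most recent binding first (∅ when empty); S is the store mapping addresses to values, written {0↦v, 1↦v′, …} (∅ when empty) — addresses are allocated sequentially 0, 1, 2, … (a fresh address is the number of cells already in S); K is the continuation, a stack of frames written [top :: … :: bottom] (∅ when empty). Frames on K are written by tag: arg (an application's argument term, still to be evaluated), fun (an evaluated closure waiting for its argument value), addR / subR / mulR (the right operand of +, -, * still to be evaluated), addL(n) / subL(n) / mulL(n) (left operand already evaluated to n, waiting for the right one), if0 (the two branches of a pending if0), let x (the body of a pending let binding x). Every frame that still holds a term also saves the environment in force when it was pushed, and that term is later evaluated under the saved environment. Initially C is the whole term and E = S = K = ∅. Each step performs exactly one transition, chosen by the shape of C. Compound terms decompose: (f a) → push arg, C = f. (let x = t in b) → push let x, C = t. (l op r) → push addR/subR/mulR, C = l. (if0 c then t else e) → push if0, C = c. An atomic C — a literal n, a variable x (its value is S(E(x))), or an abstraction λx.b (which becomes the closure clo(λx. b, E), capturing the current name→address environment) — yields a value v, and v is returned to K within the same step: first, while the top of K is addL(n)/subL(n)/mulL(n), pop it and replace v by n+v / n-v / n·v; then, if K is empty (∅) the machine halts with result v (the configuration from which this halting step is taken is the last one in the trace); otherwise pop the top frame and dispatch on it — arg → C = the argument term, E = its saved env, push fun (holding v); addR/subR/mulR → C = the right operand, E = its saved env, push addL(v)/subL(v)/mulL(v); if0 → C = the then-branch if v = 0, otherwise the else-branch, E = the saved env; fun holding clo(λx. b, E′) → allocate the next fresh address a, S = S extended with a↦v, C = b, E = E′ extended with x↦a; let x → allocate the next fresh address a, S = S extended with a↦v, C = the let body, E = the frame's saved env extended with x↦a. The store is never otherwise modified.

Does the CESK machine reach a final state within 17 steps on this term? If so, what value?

step 0: <C=((λx. (x x)) (λx. (x x))), E=∅, S=∅, K=∅>
step 1: <C=(λx. (x x)), E=∅, S=∅, K=[arg]>
step 2: <C=(λx. (x x)), E=∅, S=∅, K=[fun]>
step 3: <C=(x x), E={x↦0}, S={0↦clo(λx. (x x), ∅)}, K=∅>
step 4: <C=x, E={x↦0}, S={0↦clo(λx. (x x), ∅)}, K=[arg]>
step 5: <C=x, E={x↦0}, S={0↦clo(λx. (x x), ∅)}, K=[fun]>
step 6: <C=(x x), E={x↦1}, S={0↦clo(λx. (x x), ∅), 1↦clo(λx. (x x), ∅)}, K=∅>
step 7: <C=x, E={x↦1}, S={0↦clo(λx. (x x), ∅), 1↦clo(λx. (x x), ∅)}, K=[arg]>
step 8: <C=x, E={x↦1}, S={0↦clo(λx. (x x), ∅), 1↦clo(λx. (x x), ∅)}, K=[fun]>
step 9: <C=(x x), E={x↦2}, S={0↦clo(λx. (x x), ∅), 1↦clo(λx. (x x), ∅), 2↦clo(λx. (x x), ∅)}, K=∅>
step 10: <C=x, E={x↦2}, S={0↦clo(λx. (x x), ∅), 1↦clo(λx. (x x), ∅), 2↦clo(λx. (x x), ∅)}, K=[arg]>
step 11: <C=x, E={x↦2}, S={0↦clo(λx. (x x), ∅), 1↦clo(λx. (x x), ∅), 2↦clo(λx. (x x), ∅)}, K=[fun]>
step 12: <C=(x x), E={x↦3}, S={0↦clo(λx. (x x), ∅), 1↦clo(λx. (x x), ∅), 2↦clo(λx. (x x), ∅), 3↦clo(λx. (x x), ∅)}, K=∅>
step 13: <C=x, E={x↦3}, S={0↦clo(λx. (x x), ∅), 1↦clo(λx. (x x), ∅), 2↦clo(λx. (x x), ∅), 3↦clo(λx. (x x), ∅)}, K=[arg]>
step 14: <C=x, E={x↦3}, S={0↦clo(λx. (x x), ∅), 1↦clo(λx. (x x), ∅), 2↦clo(λx. (x x), ∅), 3↦clo(λx. (x x), ∅)}, K=[fun]>
step 15: <C=(x x), E={x↦4}, S={0↦clo(λx. (x x), ∅), 1↦clo(λx. (x x), ∅), 2↦clo(λx. (x x), ∅), 3↦clo(λx. (x x), ∅), 4↦clo(λx. (x x), ∅)}, K=∅>
step 16: <C=x, E={x↦4}, S={0↦clo(λx. (x x), ∅), 1↦clo(λx. (x x), ∅), 2↦clo(λx. (x x), ∅), 3↦clo(λx. (x x), ∅), 4↦clo(λx. (x x), ∅)}, K=[arg]>
step 17: <C=x, E={x↦4}, S={0↦clo(λx. (x x), ∅), 1↦clo(λx. (x x), ∅), 2↦clo(λx. (x x), ∅), 3↦clo(λx. (x x), ∅), 4↦clo(λx. (x x), ∅)}, K=[fun]>
→ 17 transitions taken and the configuration is still not final: no result within 17 steps

Answer: DIVERGES (no final state within 17 steps)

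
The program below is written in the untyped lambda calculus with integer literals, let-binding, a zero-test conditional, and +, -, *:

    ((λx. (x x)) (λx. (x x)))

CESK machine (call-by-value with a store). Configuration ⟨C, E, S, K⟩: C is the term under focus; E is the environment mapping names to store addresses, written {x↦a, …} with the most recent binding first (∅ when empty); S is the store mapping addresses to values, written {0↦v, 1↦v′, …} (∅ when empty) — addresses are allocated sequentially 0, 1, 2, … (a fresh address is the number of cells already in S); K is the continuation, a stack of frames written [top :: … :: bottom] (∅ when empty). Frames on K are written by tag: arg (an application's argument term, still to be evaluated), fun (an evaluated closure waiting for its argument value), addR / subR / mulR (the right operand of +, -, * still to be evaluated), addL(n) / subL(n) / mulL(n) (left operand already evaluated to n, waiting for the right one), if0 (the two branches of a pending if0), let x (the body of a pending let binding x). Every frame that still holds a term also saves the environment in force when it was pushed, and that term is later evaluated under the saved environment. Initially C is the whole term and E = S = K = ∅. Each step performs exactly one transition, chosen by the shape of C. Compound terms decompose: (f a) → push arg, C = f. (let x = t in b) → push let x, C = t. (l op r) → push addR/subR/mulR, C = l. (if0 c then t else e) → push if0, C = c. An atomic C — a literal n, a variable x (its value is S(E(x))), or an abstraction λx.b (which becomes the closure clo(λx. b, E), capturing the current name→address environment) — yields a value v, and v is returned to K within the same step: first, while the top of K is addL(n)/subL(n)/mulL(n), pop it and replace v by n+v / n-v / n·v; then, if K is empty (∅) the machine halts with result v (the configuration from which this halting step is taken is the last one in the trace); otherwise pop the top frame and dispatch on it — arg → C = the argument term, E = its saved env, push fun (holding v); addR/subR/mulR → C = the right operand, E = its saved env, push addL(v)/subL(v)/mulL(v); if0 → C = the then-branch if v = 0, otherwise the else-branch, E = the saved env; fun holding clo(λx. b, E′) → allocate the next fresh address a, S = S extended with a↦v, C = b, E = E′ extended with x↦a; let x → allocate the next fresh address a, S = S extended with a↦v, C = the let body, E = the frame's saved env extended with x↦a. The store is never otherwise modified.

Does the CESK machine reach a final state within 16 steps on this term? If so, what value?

Answer: DIVERGES (no final state within 16 steps)

Machine steps:
0. ⟨C=((λx. (x x)) (λx. (x x))); E=∅; S=∅; K=∅⟩
1. ⟨C=(λx. (x x)); E=∅; S=∅; K=[arg]⟩
2. ⟨C=(λx. (x x)); E=∅; S=∅; K=[fun]⟩
3. ⟨C=(x x); E={x↦0}; S={0↦clo(λx. (x x), ∅)}; K=∅⟩
4. ⟨C=x; E={x↦0}; S={0↦clo(λx. (x x), ∅)}; K=[arg]⟩
5. ⟨C=x; E={x↦0}; S={0↦clo(λx. (x x), ∅)}; K=[fun]⟩
6. ⟨C=(x x); E={x↦1}; S={0↦clo(λx. (x x), ∅), 1↦clo(λx. (x x), ∅)}; K=∅⟩
7. ⟨C=x; E={x↦1}; S={0↦clo(λx. (x x), ∅), 1↦clo(λx. (x x), ∅)}; K=[arg]⟩
8. ⟨C=x; E={x↦1}; S={0↦clo(λx. (x x), ∅), 1↦clo(λx. (x x), ∅)}; K=[fun]⟩
9. ⟨C=(x x); E={x↦2}; S={0↦clo(λx. (x x), ∅), 1↦clo(λx. (x x), ∅), 2↦clo(λx. (x x), ∅)}; K=∅⟩
10. ⟨C=x; E={x↦2}; S={0↦clo(λx. (x x), ∅), 1↦clo(λx. (x x), ∅), 2↦clo(λx. (x x), ∅)}; K=[arg]⟩
11. ⟨C=x; E={x↦2}; S={0↦clo(λx. (x x), ∅), 1↦clo(λx. (x x), ∅), 2↦clo(λx. (x x), ∅)}; K=[fun]⟩
12. ⟨C=(x x); E={x↦3}; S={0↦clo(λx. (x x), ∅), 1↦clo(λx. (x x), ∅), 2↦clo(λx. (x x), ∅), 3↦clo(λx. (x x), ∅)}; K=∅⟩
13. ⟨C=x; E={x↦3}; S={0↦clo(λx. (x x), ∅), 1↦clo(λx. (x x), ∅), 2↦clo(λx. (x x), ∅), 3↦clo(λx. (x x), ∅)}; K=[arg]⟩
14. ⟨C=x; E={x↦3}; S={0↦clo(λx. (x x), ∅), 1↦clo(λx. (x x), ∅), 2↦clo(λx. (x x), ∅), 3↦clo(λx. (x x), ∅)}; K=[fun]⟩
15. ⟨C=(x x); E={x↦4}; S={0↦clo(λx. (x x), ∅), 1↦clo(λx. (x x), ∅), 2↦clo(λx. (x x), ∅), 3↦clo(λx. (x x), ∅), 4↦clo(λx. (x x), ∅)}; K=∅⟩
16. ⟨C=x; E={x↦4}; S={0↦clo(λx. (x x), ∅), 1↦clo(λx. (x x), ∅), 2↦clo(λx. (x x), ∅), 3↦clo(λx. (x x), ∅), 4↦clo(λx. (x x), ∅)}; K=[arg]⟩
→ 16 transitions taken and the configuration is still not final: no result within 16 steps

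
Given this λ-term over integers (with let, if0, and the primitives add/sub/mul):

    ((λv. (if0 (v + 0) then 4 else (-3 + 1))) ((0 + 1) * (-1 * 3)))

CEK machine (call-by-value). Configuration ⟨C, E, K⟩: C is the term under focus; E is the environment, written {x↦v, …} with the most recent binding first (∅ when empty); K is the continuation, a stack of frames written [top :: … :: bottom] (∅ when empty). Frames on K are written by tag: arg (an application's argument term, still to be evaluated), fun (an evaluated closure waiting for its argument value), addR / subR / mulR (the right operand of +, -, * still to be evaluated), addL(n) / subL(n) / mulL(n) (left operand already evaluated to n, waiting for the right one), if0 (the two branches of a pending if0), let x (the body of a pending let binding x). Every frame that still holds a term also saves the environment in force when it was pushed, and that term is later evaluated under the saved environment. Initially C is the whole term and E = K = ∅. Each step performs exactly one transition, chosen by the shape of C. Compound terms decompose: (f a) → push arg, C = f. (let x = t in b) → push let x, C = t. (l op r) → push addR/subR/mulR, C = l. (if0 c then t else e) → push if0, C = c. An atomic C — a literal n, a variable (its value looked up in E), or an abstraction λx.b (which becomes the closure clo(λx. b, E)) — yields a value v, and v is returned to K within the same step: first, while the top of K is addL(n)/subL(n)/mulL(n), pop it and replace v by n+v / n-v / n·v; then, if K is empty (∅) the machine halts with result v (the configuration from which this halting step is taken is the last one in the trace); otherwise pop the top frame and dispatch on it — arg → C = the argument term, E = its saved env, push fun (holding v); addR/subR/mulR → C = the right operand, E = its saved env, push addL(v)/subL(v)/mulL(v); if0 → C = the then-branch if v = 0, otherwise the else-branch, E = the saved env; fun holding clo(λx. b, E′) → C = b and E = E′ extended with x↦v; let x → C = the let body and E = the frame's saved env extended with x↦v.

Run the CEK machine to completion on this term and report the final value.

step 0: ⟨C=((λv. (if0 (v + 0) then 4 else (-3 + 1))) ((0 + 1) * (-1 * 3))); E=∅; K=∅⟩
step 1: ⟨C=(λv. (if0 (v + 0) then 4 else (-3 + 1))); E=∅; K=[arg]⟩
step 2: ⟨C=((0 + 1) * (-1 * 3)); E=∅; K=[fun]⟩
step 3: ⟨C=(0 + 1); E=∅; K=[mulR :: fun]⟩
step 4: ⟨C=0; E=∅; K=[addR :: mulR :: fun]⟩
step 5: ⟨C=1; E=∅; K=[addL(0) :: mulR :: fun]⟩
step 6: ⟨C=(-1 * 3); E=∅; K=[mulL(1) :: fun]⟩
step 7: ⟨C=-1; E=∅; K=[mulR :: mulL(1) :: fun]⟩
step 8: ⟨C=3; E=∅; K=[mulL(-1) :: mulL(1) :: fun]⟩
step 9: ⟨C=(if0 (v + 0) then 4 else (-3 + 1)); E={v↦-3}; K=∅⟩
step 10: ⟨C=(v + 0); E={v↦-3}; K=[if0]⟩
step 11: ⟨C=v; E={v↦-3}; K=[addR :: if0]⟩
step 12: ⟨C=0; E={v↦-3}; K=[addL(-3) :: if0]⟩
step 13: ⟨C=(-3 + 1); E={v↦-3}; K=∅⟩
step 14: ⟨C=-3; E={v↦-3}; K=[addR]⟩
step 15: ⟨C=1; E={v↦-3}; K=[addL(-3)]⟩
→ final value -2

Answer: -2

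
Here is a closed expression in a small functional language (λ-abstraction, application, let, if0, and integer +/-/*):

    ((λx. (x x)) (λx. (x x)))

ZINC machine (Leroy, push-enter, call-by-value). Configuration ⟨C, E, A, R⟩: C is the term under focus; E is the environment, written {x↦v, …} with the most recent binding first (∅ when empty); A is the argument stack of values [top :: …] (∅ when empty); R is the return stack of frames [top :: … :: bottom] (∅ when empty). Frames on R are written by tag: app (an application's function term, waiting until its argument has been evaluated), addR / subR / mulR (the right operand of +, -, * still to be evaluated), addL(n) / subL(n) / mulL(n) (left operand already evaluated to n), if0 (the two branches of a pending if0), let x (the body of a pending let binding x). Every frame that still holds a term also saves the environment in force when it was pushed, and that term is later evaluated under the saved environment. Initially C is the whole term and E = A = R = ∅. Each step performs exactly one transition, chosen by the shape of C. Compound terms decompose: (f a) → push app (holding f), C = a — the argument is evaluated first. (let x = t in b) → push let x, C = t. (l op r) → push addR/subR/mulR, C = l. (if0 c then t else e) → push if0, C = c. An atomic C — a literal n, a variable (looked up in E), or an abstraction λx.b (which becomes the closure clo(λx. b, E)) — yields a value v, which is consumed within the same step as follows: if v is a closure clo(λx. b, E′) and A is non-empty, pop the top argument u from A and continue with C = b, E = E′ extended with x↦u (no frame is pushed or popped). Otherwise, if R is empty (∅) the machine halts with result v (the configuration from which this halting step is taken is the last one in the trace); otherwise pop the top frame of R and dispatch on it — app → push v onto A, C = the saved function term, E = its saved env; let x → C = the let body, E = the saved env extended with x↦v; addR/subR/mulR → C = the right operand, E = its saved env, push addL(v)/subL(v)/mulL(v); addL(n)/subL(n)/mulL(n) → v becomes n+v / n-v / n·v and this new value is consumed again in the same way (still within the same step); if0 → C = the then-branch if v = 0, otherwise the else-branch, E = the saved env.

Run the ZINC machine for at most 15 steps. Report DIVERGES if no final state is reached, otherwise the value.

[0] [C=((λx. (x x)) (λx. (x x))) | E=∅ | A=∅ | R=∅]
[1] [C=(λx. (x x)) | E=∅ | A=∅ | R=[app]]
[2] [C=(λx. (x x)) | E=∅ | A=[clo(λx. (x x), ∅)] | R=∅]
[3] [C=(x x) | E={x↦clo(λx. (x x), ∅)} | A=∅ | R=∅]
[4] [C=x | E={x↦clo(λx. (x x), ∅)} | A=∅ | R=[app]]
[5] [C=x | E={x↦clo(λx. (x x), ∅)} | A=[clo(λx. (x x), ∅)] | R=∅]
… configuration repeats with period 3 (steps 3–5 recur indefinitely) …

Answer: DIVERGES (no final state within 15 steps)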